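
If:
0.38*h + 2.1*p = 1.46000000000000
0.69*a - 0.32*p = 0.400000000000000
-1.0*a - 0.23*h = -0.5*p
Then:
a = 1.10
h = -2.34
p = 1.12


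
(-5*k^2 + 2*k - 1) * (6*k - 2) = -30*k^3 + 22*k^2 - 10*k + 2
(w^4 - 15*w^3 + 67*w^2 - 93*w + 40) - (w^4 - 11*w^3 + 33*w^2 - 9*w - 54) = -4*w^3 + 34*w^2 - 84*w + 94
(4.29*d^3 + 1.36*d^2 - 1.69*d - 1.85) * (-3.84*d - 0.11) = -16.4736*d^4 - 5.6943*d^3 + 6.34*d^2 + 7.2899*d + 0.2035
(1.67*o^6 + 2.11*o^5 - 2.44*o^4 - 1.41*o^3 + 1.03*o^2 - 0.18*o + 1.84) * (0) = 0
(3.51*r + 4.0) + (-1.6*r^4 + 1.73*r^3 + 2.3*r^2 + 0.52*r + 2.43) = -1.6*r^4 + 1.73*r^3 + 2.3*r^2 + 4.03*r + 6.43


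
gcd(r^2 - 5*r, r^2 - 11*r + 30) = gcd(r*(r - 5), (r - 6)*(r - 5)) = r - 5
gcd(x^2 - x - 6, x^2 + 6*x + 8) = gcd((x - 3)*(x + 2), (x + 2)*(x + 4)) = x + 2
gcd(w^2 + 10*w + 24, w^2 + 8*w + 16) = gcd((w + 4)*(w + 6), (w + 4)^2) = w + 4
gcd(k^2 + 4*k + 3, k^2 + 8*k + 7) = k + 1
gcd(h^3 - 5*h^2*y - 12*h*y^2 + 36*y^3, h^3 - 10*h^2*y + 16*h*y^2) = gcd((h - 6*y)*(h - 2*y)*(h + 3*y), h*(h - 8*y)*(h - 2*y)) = -h + 2*y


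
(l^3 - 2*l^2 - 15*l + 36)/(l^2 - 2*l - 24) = (l^2 - 6*l + 9)/(l - 6)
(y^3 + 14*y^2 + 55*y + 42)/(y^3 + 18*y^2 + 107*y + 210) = (y + 1)/(y + 5)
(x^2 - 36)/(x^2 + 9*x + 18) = (x - 6)/(x + 3)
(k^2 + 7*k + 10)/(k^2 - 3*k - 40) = (k + 2)/(k - 8)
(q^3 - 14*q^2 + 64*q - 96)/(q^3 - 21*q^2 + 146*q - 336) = (q^2 - 8*q + 16)/(q^2 - 15*q + 56)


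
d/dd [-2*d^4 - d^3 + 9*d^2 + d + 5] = -8*d^3 - 3*d^2 + 18*d + 1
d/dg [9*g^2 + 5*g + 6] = 18*g + 5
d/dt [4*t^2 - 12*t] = 8*t - 12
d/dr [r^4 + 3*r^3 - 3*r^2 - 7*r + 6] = 4*r^3 + 9*r^2 - 6*r - 7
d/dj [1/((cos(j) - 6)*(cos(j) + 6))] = sin(2*j)/((cos(j) - 6)^2*(cos(j) + 6)^2)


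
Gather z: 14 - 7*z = 14 - 7*z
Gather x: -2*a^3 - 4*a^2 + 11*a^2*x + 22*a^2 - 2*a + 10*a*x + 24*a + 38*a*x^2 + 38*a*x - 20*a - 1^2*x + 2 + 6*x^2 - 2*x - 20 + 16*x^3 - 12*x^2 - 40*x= -2*a^3 + 18*a^2 + 2*a + 16*x^3 + x^2*(38*a - 6) + x*(11*a^2 + 48*a - 43) - 18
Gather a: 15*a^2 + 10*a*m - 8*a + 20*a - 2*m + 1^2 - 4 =15*a^2 + a*(10*m + 12) - 2*m - 3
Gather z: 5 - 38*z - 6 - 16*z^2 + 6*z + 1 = -16*z^2 - 32*z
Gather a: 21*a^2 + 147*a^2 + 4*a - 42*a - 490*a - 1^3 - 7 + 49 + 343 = 168*a^2 - 528*a + 384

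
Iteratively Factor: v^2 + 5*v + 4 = (v + 4)*(v + 1)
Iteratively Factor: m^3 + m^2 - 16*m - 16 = (m - 4)*(m^2 + 5*m + 4) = (m - 4)*(m + 4)*(m + 1)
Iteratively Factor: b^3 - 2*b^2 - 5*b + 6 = (b - 1)*(b^2 - b - 6) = (b - 1)*(b + 2)*(b - 3)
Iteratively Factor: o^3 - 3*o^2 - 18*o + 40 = (o + 4)*(o^2 - 7*o + 10) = (o - 2)*(o + 4)*(o - 5)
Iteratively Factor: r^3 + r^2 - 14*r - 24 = (r - 4)*(r^2 + 5*r + 6) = (r - 4)*(r + 3)*(r + 2)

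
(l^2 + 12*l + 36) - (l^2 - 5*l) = 17*l + 36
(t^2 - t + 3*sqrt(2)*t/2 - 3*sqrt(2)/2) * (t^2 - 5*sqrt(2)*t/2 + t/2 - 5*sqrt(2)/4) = t^4 - sqrt(2)*t^3 - t^3/2 - 8*t^2 + sqrt(2)*t^2/2 + sqrt(2)*t/2 + 15*t/4 + 15/4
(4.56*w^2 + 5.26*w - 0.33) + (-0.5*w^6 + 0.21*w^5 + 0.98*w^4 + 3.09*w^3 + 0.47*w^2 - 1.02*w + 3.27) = -0.5*w^6 + 0.21*w^5 + 0.98*w^4 + 3.09*w^3 + 5.03*w^2 + 4.24*w + 2.94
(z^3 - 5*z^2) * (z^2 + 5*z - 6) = z^5 - 31*z^3 + 30*z^2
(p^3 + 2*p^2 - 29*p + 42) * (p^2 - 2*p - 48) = p^5 - 81*p^3 + 4*p^2 + 1308*p - 2016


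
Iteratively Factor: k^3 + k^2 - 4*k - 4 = (k + 2)*(k^2 - k - 2) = (k + 1)*(k + 2)*(k - 2)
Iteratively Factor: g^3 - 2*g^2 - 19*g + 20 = (g - 5)*(g^2 + 3*g - 4) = (g - 5)*(g - 1)*(g + 4)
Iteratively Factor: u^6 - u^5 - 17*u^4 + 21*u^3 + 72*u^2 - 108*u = (u - 2)*(u^5 + u^4 - 15*u^3 - 9*u^2 + 54*u) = u*(u - 2)*(u^4 + u^3 - 15*u^2 - 9*u + 54) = u*(u - 2)*(u + 3)*(u^3 - 2*u^2 - 9*u + 18) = u*(u - 3)*(u - 2)*(u + 3)*(u^2 + u - 6) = u*(u - 3)*(u - 2)^2*(u + 3)*(u + 3)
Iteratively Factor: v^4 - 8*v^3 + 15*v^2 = (v - 3)*(v^3 - 5*v^2) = v*(v - 3)*(v^2 - 5*v) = v*(v - 5)*(v - 3)*(v)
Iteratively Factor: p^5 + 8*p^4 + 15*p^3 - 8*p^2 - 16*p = (p + 1)*(p^4 + 7*p^3 + 8*p^2 - 16*p) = (p + 1)*(p + 4)*(p^3 + 3*p^2 - 4*p) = (p - 1)*(p + 1)*(p + 4)*(p^2 + 4*p) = (p - 1)*(p + 1)*(p + 4)^2*(p)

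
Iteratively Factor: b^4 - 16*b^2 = (b - 4)*(b^3 + 4*b^2) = (b - 4)*(b + 4)*(b^2) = b*(b - 4)*(b + 4)*(b)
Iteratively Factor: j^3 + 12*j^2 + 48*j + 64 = (j + 4)*(j^2 + 8*j + 16) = (j + 4)^2*(j + 4)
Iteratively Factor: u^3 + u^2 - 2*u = (u + 2)*(u^2 - u) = (u - 1)*(u + 2)*(u)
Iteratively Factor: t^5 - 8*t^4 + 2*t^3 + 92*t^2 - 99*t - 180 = (t + 1)*(t^4 - 9*t^3 + 11*t^2 + 81*t - 180) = (t - 3)*(t + 1)*(t^3 - 6*t^2 - 7*t + 60) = (t - 3)*(t + 1)*(t + 3)*(t^2 - 9*t + 20) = (t - 4)*(t - 3)*(t + 1)*(t + 3)*(t - 5)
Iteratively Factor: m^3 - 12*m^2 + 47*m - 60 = (m - 4)*(m^2 - 8*m + 15) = (m - 5)*(m - 4)*(m - 3)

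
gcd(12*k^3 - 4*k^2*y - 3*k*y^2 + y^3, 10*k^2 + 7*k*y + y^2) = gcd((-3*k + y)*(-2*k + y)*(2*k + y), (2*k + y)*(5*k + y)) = 2*k + y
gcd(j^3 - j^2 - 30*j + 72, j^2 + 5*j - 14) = 1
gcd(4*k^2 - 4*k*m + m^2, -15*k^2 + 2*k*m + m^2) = 1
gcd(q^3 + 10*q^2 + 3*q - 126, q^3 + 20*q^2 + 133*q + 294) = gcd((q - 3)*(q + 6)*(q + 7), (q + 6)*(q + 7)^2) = q^2 + 13*q + 42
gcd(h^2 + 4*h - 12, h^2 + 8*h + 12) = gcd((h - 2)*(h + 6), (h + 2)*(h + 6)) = h + 6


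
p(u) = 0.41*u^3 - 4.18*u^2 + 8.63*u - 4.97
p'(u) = 1.23*u^2 - 8.36*u + 8.63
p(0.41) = -2.11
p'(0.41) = 5.41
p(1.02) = -0.08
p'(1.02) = 1.38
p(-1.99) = -41.93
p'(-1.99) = 30.14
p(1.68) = -0.33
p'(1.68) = -1.94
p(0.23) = -3.20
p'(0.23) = 6.77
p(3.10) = -6.17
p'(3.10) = -5.47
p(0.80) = -0.53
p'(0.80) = 2.73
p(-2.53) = -60.20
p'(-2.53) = 37.65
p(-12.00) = -1418.93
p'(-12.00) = 286.07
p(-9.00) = -720.11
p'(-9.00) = 183.50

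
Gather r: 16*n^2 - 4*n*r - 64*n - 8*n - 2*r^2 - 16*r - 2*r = 16*n^2 - 72*n - 2*r^2 + r*(-4*n - 18)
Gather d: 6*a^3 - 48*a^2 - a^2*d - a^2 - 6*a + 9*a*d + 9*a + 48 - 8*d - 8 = 6*a^3 - 49*a^2 + 3*a + d*(-a^2 + 9*a - 8) + 40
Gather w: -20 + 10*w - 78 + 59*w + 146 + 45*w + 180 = 114*w + 228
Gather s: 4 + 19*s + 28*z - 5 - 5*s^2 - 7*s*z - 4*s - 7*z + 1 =-5*s^2 + s*(15 - 7*z) + 21*z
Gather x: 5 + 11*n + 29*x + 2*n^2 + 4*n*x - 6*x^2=2*n^2 + 11*n - 6*x^2 + x*(4*n + 29) + 5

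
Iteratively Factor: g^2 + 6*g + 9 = (g + 3)*(g + 3)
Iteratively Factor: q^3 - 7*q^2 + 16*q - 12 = (q - 3)*(q^2 - 4*q + 4) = (q - 3)*(q - 2)*(q - 2)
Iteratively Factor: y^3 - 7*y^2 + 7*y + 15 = (y + 1)*(y^2 - 8*y + 15) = (y - 3)*(y + 1)*(y - 5)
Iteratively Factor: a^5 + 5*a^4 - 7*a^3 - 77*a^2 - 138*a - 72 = (a - 4)*(a^4 + 9*a^3 + 29*a^2 + 39*a + 18) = (a - 4)*(a + 3)*(a^3 + 6*a^2 + 11*a + 6) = (a - 4)*(a + 2)*(a + 3)*(a^2 + 4*a + 3) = (a - 4)*(a + 2)*(a + 3)^2*(a + 1)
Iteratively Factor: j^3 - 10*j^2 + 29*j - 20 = (j - 5)*(j^2 - 5*j + 4) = (j - 5)*(j - 4)*(j - 1)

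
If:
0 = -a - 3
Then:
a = -3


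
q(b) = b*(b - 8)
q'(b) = 2*b - 8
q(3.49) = -15.74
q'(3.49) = -1.02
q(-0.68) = 5.90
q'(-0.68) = -9.36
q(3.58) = -15.82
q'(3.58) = -0.84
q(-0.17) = 1.39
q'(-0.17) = -8.34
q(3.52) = -15.77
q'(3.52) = -0.96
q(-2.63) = 27.96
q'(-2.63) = -13.26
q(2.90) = -14.79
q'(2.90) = -2.20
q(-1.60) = 15.36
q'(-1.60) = -11.20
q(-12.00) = 240.00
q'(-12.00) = -32.00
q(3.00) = -15.00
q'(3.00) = -2.00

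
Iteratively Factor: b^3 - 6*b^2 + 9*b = (b)*(b^2 - 6*b + 9) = b*(b - 3)*(b - 3)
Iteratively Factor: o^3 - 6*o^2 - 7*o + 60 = (o + 3)*(o^2 - 9*o + 20) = (o - 4)*(o + 3)*(o - 5)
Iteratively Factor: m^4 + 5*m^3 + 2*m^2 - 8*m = (m - 1)*(m^3 + 6*m^2 + 8*m) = (m - 1)*(m + 4)*(m^2 + 2*m) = m*(m - 1)*(m + 4)*(m + 2)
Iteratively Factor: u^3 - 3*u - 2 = (u + 1)*(u^2 - u - 2) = (u + 1)^2*(u - 2)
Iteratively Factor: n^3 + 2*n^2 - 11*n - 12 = (n + 1)*(n^2 + n - 12) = (n + 1)*(n + 4)*(n - 3)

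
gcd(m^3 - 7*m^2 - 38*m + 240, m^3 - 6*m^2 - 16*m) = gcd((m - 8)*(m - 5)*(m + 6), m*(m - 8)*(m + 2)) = m - 8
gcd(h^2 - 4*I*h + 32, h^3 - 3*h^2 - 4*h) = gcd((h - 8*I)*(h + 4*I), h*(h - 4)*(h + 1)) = 1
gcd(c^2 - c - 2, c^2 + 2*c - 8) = c - 2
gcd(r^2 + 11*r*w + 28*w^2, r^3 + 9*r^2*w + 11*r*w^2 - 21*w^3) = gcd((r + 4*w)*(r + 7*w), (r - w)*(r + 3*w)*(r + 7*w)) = r + 7*w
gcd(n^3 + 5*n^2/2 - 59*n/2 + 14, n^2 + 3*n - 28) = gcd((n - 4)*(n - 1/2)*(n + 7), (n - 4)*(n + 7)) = n^2 + 3*n - 28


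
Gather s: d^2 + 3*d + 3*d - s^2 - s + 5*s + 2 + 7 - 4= d^2 + 6*d - s^2 + 4*s + 5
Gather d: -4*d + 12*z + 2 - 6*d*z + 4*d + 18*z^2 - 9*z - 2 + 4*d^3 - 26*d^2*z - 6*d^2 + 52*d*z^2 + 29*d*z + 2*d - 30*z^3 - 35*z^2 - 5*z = 4*d^3 + d^2*(-26*z - 6) + d*(52*z^2 + 23*z + 2) - 30*z^3 - 17*z^2 - 2*z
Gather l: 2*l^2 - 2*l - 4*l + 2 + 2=2*l^2 - 6*l + 4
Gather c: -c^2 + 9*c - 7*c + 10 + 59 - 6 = -c^2 + 2*c + 63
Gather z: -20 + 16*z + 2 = 16*z - 18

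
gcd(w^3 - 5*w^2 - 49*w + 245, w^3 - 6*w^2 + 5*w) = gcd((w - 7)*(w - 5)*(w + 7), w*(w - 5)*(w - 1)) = w - 5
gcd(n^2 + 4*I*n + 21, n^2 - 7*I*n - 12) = n - 3*I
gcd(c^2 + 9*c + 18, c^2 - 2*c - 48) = c + 6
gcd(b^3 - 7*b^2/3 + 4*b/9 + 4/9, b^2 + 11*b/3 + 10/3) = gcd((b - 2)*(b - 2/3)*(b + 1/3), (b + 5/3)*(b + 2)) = 1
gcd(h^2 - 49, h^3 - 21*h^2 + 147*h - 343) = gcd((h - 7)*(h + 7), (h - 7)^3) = h - 7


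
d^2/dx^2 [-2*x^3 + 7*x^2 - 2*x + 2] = 14 - 12*x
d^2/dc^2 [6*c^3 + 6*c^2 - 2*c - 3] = 36*c + 12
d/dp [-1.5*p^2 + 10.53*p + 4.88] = 10.53 - 3.0*p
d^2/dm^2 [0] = 0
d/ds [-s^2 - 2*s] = -2*s - 2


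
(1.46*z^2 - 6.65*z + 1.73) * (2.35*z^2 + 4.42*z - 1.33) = 3.431*z^4 - 9.1743*z^3 - 27.2693*z^2 + 16.4911*z - 2.3009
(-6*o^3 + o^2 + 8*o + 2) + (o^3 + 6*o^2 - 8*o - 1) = -5*o^3 + 7*o^2 + 1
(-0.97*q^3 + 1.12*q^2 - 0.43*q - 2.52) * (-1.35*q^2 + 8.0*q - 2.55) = 1.3095*q^5 - 9.272*q^4 + 12.014*q^3 - 2.894*q^2 - 19.0635*q + 6.426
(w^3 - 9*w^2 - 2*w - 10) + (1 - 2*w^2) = w^3 - 11*w^2 - 2*w - 9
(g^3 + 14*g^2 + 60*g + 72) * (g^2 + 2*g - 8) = g^5 + 16*g^4 + 80*g^3 + 80*g^2 - 336*g - 576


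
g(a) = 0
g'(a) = 0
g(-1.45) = 0.00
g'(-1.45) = 0.00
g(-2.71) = 0.00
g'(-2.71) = 0.00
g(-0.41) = 0.00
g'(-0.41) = 0.00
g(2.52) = 0.00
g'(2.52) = 0.00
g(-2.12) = 0.00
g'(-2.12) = 0.00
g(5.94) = 0.00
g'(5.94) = 0.00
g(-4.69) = 0.00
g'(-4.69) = 0.00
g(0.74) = 0.00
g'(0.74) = 0.00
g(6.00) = 0.00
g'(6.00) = 0.00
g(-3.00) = 0.00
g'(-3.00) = 0.00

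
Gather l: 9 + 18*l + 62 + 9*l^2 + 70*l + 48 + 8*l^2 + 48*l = 17*l^2 + 136*l + 119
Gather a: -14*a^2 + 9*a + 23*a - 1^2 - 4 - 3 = -14*a^2 + 32*a - 8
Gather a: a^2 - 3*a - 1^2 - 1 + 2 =a^2 - 3*a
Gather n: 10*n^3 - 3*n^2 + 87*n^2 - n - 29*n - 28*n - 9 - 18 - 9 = 10*n^3 + 84*n^2 - 58*n - 36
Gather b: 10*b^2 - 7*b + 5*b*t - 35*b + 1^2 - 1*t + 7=10*b^2 + b*(5*t - 42) - t + 8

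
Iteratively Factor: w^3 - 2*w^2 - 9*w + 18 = (w - 2)*(w^2 - 9) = (w - 3)*(w - 2)*(w + 3)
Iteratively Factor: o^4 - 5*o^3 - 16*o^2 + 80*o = (o)*(o^3 - 5*o^2 - 16*o + 80) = o*(o - 5)*(o^2 - 16) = o*(o - 5)*(o + 4)*(o - 4)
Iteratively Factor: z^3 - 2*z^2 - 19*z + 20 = (z + 4)*(z^2 - 6*z + 5) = (z - 5)*(z + 4)*(z - 1)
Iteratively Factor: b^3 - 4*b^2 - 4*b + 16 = (b + 2)*(b^2 - 6*b + 8) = (b - 4)*(b + 2)*(b - 2)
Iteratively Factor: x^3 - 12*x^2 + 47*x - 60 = (x - 3)*(x^2 - 9*x + 20) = (x - 5)*(x - 3)*(x - 4)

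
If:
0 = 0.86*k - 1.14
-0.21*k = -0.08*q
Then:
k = 1.33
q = 3.48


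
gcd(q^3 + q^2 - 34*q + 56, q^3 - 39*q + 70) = q^2 + 5*q - 14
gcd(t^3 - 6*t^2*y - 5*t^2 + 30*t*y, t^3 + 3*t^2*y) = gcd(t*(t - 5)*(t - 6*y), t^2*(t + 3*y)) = t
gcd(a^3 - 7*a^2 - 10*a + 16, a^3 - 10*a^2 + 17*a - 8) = a^2 - 9*a + 8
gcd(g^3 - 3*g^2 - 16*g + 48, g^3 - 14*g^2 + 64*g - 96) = g - 4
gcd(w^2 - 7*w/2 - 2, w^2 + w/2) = w + 1/2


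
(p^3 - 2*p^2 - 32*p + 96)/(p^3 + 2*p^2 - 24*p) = (p - 4)/p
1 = 1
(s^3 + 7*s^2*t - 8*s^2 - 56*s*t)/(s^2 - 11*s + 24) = s*(s + 7*t)/(s - 3)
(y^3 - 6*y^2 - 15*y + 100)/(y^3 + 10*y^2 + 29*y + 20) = (y^2 - 10*y + 25)/(y^2 + 6*y + 5)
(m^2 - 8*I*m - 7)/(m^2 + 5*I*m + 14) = (m^2 - 8*I*m - 7)/(m^2 + 5*I*m + 14)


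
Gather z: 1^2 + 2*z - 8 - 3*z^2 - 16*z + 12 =-3*z^2 - 14*z + 5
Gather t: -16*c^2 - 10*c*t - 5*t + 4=-16*c^2 + t*(-10*c - 5) + 4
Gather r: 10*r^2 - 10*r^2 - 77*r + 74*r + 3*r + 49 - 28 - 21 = 0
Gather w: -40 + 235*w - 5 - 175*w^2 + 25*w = -175*w^2 + 260*w - 45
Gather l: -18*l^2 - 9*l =-18*l^2 - 9*l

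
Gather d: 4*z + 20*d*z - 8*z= 20*d*z - 4*z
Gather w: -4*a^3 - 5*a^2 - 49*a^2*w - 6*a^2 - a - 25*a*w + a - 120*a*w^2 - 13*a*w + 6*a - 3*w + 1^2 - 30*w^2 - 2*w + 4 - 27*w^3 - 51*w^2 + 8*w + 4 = -4*a^3 - 11*a^2 + 6*a - 27*w^3 + w^2*(-120*a - 81) + w*(-49*a^2 - 38*a + 3) + 9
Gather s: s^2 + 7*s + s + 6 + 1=s^2 + 8*s + 7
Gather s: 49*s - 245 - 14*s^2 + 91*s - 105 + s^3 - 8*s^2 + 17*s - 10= s^3 - 22*s^2 + 157*s - 360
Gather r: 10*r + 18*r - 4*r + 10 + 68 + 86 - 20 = 24*r + 144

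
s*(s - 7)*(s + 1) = s^3 - 6*s^2 - 7*s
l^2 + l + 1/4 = (l + 1/2)^2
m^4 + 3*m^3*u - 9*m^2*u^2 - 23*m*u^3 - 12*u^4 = (m - 3*u)*(m + u)^2*(m + 4*u)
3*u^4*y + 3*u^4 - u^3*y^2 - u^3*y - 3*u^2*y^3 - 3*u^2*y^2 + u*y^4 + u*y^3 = (-3*u + y)*(-u + y)*(u + y)*(u*y + u)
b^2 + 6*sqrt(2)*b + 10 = (b + sqrt(2))*(b + 5*sqrt(2))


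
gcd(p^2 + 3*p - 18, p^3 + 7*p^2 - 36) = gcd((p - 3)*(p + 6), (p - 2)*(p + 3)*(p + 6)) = p + 6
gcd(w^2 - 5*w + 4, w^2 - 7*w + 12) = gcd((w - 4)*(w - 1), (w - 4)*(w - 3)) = w - 4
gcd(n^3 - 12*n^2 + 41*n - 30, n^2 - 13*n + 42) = n - 6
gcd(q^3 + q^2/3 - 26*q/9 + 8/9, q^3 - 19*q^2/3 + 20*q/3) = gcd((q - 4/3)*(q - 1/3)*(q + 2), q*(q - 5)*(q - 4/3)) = q - 4/3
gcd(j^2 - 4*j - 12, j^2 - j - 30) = j - 6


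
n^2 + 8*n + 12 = (n + 2)*(n + 6)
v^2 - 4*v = v*(v - 4)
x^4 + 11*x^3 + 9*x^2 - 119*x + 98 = (x - 2)*(x - 1)*(x + 7)^2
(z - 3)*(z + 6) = z^2 + 3*z - 18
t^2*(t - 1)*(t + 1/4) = t^4 - 3*t^3/4 - t^2/4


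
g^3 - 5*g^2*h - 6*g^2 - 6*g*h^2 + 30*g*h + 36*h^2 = (g - 6)*(g - 6*h)*(g + h)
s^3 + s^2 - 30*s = s*(s - 5)*(s + 6)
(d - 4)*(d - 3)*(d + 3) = d^3 - 4*d^2 - 9*d + 36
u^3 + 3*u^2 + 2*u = u*(u + 1)*(u + 2)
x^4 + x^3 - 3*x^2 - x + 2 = (x - 1)^2*(x + 1)*(x + 2)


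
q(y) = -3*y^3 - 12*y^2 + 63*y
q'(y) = -9*y^2 - 24*y + 63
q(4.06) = -142.79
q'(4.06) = -182.79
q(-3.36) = -233.36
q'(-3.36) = 42.03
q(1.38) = 56.20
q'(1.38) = 12.74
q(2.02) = 53.57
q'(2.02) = -22.20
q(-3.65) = -243.94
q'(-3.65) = 30.70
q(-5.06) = -237.36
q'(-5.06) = -45.99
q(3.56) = -63.16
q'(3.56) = -136.50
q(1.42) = 56.67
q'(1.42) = 10.77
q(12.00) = -6156.00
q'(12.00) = -1521.00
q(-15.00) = 6480.00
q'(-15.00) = -1602.00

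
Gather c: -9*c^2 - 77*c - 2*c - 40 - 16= -9*c^2 - 79*c - 56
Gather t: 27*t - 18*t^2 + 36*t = -18*t^2 + 63*t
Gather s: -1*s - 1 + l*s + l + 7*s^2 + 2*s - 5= l + 7*s^2 + s*(l + 1) - 6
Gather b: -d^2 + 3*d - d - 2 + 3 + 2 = -d^2 + 2*d + 3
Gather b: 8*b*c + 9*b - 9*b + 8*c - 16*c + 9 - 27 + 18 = 8*b*c - 8*c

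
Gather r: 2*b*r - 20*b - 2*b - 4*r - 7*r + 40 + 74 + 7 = -22*b + r*(2*b - 11) + 121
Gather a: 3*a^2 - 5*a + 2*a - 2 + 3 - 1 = 3*a^2 - 3*a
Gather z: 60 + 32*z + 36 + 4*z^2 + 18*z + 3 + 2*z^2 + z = 6*z^2 + 51*z + 99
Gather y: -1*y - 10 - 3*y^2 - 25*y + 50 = -3*y^2 - 26*y + 40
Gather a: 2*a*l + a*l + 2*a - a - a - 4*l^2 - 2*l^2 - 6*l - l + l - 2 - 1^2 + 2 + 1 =3*a*l - 6*l^2 - 6*l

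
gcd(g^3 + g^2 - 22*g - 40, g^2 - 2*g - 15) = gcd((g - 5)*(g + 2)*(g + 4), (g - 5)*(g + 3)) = g - 5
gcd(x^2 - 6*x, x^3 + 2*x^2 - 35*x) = x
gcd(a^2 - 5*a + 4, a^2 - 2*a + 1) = a - 1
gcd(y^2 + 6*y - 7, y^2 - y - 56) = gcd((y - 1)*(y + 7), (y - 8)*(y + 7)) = y + 7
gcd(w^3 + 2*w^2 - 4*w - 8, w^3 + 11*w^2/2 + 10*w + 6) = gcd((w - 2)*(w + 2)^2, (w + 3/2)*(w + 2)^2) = w^2 + 4*w + 4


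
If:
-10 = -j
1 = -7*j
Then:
No Solution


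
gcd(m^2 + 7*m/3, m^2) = m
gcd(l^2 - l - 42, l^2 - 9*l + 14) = l - 7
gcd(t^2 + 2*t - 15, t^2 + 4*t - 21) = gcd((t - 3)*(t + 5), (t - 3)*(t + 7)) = t - 3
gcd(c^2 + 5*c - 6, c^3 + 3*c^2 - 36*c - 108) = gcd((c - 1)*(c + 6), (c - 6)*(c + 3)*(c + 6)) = c + 6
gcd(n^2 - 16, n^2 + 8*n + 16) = n + 4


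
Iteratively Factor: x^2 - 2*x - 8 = (x - 4)*(x + 2)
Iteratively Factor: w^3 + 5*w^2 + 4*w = (w + 4)*(w^2 + w) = (w + 1)*(w + 4)*(w)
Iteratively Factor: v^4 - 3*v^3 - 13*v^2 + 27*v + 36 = (v + 3)*(v^3 - 6*v^2 + 5*v + 12) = (v + 1)*(v + 3)*(v^2 - 7*v + 12) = (v - 3)*(v + 1)*(v + 3)*(v - 4)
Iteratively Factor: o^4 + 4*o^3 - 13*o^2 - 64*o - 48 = (o + 3)*(o^3 + o^2 - 16*o - 16) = (o + 1)*(o + 3)*(o^2 - 16) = (o + 1)*(o + 3)*(o + 4)*(o - 4)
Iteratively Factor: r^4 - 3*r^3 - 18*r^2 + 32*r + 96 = (r - 4)*(r^3 + r^2 - 14*r - 24) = (r - 4)^2*(r^2 + 5*r + 6) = (r - 4)^2*(r + 2)*(r + 3)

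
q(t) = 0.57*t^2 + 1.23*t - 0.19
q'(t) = 1.14*t + 1.23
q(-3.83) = 3.46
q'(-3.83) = -3.14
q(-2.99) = 1.23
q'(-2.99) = -2.18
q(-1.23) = -0.84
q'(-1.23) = -0.17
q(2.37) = 5.93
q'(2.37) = 3.93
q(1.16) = 2.00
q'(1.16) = 2.55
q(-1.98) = -0.39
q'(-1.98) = -1.03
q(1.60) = 3.24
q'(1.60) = 3.05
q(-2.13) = -0.22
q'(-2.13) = -1.20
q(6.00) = 27.71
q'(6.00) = 8.07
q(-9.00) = 34.91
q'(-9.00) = -9.03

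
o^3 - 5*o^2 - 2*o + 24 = (o - 4)*(o - 3)*(o + 2)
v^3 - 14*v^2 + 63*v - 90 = (v - 6)*(v - 5)*(v - 3)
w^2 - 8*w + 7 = (w - 7)*(w - 1)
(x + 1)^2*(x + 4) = x^3 + 6*x^2 + 9*x + 4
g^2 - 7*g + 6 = (g - 6)*(g - 1)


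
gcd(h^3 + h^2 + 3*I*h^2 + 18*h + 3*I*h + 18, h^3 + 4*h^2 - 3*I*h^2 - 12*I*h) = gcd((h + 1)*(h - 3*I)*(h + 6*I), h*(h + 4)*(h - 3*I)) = h - 3*I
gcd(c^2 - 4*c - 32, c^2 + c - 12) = c + 4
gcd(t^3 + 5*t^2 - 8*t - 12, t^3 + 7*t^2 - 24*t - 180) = t + 6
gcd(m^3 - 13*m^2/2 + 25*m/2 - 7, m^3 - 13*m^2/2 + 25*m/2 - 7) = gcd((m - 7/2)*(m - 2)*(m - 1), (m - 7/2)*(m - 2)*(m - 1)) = m^3 - 13*m^2/2 + 25*m/2 - 7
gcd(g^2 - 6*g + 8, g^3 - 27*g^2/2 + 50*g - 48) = g - 4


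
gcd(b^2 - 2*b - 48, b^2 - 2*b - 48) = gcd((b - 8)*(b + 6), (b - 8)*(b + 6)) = b^2 - 2*b - 48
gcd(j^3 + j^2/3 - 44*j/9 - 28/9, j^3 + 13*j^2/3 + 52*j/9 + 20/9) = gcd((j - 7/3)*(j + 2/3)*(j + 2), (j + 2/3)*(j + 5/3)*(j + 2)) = j^2 + 8*j/3 + 4/3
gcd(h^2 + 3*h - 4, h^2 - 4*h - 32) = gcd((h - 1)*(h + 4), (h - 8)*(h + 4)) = h + 4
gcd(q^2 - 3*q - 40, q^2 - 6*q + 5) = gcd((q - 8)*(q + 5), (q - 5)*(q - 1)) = 1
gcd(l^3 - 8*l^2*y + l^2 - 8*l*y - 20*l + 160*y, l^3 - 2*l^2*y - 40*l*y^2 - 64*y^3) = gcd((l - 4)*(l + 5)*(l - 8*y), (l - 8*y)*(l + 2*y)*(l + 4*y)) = -l + 8*y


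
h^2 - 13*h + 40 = (h - 8)*(h - 5)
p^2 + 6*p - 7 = (p - 1)*(p + 7)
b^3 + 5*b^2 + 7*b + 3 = (b + 1)^2*(b + 3)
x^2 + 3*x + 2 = (x + 1)*(x + 2)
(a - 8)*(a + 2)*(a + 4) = a^3 - 2*a^2 - 40*a - 64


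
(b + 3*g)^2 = b^2 + 6*b*g + 9*g^2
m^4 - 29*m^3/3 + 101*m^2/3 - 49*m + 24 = (m - 3)^2*(m - 8/3)*(m - 1)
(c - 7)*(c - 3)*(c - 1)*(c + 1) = c^4 - 10*c^3 + 20*c^2 + 10*c - 21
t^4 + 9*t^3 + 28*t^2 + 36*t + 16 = (t + 1)*(t + 2)^2*(t + 4)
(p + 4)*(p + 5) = p^2 + 9*p + 20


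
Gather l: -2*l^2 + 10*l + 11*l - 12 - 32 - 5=-2*l^2 + 21*l - 49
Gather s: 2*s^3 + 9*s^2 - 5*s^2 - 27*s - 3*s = 2*s^3 + 4*s^2 - 30*s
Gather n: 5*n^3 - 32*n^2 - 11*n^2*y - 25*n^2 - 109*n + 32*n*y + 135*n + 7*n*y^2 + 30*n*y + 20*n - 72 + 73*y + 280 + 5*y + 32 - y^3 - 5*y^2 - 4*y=5*n^3 + n^2*(-11*y - 57) + n*(7*y^2 + 62*y + 46) - y^3 - 5*y^2 + 74*y + 240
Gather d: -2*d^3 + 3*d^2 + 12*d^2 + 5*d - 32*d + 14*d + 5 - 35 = -2*d^3 + 15*d^2 - 13*d - 30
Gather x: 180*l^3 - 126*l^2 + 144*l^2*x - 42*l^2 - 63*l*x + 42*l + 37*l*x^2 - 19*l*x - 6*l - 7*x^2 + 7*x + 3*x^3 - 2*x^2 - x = 180*l^3 - 168*l^2 + 36*l + 3*x^3 + x^2*(37*l - 9) + x*(144*l^2 - 82*l + 6)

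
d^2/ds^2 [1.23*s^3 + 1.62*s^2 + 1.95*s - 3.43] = 7.38*s + 3.24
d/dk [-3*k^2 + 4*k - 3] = 4 - 6*k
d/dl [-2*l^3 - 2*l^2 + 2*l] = -6*l^2 - 4*l + 2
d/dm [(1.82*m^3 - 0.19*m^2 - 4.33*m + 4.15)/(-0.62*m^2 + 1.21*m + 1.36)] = (-1.1284*m^4 + 4.4044*m^3 + 4.5111*m^2 + 4.6292*m - 10.9103)/(0.3844*m^4 - 1.5004*m^3 - 0.2223*m^2 + 3.2912*m + 1.8496)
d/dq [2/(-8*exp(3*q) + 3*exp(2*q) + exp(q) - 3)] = (48*exp(2*q) - 12*exp(q) - 2)*exp(q)/(8*exp(3*q) - 3*exp(2*q) - exp(q) + 3)^2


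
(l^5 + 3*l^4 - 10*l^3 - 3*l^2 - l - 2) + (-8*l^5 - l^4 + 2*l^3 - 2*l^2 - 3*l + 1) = -7*l^5 + 2*l^4 - 8*l^3 - 5*l^2 - 4*l - 1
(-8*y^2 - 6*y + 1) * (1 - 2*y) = 16*y^3 + 4*y^2 - 8*y + 1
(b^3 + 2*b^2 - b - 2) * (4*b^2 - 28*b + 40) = 4*b^5 - 20*b^4 - 20*b^3 + 100*b^2 + 16*b - 80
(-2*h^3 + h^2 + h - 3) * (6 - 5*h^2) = 10*h^5 - 5*h^4 - 17*h^3 + 21*h^2 + 6*h - 18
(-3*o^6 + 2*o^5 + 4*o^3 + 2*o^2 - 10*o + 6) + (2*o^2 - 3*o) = -3*o^6 + 2*o^5 + 4*o^3 + 4*o^2 - 13*o + 6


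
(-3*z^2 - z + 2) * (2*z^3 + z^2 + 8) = -6*z^5 - 5*z^4 + 3*z^3 - 22*z^2 - 8*z + 16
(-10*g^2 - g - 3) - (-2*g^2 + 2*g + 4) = -8*g^2 - 3*g - 7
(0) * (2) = 0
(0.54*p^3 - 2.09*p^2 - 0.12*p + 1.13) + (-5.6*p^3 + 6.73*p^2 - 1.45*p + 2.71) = -5.06*p^3 + 4.64*p^2 - 1.57*p + 3.84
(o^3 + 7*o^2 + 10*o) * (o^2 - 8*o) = o^5 - o^4 - 46*o^3 - 80*o^2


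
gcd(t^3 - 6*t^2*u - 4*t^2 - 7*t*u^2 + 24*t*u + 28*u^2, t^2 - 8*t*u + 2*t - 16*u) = 1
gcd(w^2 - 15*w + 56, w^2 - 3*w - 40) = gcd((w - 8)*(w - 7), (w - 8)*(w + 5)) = w - 8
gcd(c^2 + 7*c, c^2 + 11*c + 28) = c + 7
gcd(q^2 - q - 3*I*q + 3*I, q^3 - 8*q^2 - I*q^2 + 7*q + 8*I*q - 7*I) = q - 1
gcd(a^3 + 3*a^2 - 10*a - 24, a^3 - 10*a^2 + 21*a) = a - 3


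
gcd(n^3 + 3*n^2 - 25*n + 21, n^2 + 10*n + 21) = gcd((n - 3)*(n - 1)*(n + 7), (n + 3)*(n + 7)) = n + 7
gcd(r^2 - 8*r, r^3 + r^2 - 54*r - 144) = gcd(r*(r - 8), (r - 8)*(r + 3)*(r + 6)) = r - 8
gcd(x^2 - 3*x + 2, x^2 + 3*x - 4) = x - 1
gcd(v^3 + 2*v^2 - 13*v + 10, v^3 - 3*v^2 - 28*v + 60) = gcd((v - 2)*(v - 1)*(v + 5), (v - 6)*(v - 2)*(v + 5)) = v^2 + 3*v - 10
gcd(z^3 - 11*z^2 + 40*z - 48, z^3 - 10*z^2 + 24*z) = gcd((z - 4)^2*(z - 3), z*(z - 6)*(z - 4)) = z - 4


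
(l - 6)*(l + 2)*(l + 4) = l^3 - 28*l - 48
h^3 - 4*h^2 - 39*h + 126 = (h - 7)*(h - 3)*(h + 6)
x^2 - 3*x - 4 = (x - 4)*(x + 1)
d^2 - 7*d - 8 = (d - 8)*(d + 1)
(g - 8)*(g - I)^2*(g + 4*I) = g^4 - 8*g^3 + 2*I*g^3 + 7*g^2 - 16*I*g^2 - 56*g - 4*I*g + 32*I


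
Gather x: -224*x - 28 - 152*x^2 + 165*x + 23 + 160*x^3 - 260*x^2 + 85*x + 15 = 160*x^3 - 412*x^2 + 26*x + 10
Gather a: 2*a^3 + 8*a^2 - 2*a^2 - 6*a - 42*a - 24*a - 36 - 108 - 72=2*a^3 + 6*a^2 - 72*a - 216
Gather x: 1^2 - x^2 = 1 - x^2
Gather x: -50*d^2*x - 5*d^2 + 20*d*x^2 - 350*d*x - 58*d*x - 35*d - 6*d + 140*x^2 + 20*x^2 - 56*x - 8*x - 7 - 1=-5*d^2 - 41*d + x^2*(20*d + 160) + x*(-50*d^2 - 408*d - 64) - 8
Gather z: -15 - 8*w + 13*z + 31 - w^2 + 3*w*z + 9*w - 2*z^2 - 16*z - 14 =-w^2 + w - 2*z^2 + z*(3*w - 3) + 2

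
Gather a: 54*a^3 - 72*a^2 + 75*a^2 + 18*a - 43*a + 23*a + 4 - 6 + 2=54*a^3 + 3*a^2 - 2*a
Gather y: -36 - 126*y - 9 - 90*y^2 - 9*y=-90*y^2 - 135*y - 45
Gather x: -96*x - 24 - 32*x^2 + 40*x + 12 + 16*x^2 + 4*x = -16*x^2 - 52*x - 12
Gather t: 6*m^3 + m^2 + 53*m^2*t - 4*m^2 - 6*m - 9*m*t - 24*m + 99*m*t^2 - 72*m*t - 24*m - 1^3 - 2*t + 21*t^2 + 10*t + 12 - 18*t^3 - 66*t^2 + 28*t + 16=6*m^3 - 3*m^2 - 54*m - 18*t^3 + t^2*(99*m - 45) + t*(53*m^2 - 81*m + 36) + 27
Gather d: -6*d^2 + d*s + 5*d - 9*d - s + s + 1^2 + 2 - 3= -6*d^2 + d*(s - 4)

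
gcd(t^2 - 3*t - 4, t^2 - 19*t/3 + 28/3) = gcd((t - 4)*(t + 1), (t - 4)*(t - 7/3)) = t - 4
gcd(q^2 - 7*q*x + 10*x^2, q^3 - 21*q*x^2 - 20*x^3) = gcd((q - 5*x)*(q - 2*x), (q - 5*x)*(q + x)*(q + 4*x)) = -q + 5*x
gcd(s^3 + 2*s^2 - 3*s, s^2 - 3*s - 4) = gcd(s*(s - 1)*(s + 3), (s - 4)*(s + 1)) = 1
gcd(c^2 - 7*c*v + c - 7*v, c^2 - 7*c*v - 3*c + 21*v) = -c + 7*v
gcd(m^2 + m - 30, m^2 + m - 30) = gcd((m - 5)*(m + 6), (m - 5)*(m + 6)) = m^2 + m - 30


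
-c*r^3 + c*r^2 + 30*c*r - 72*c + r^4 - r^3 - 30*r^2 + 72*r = (-c + r)*(r - 4)*(r - 3)*(r + 6)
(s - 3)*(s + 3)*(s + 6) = s^3 + 6*s^2 - 9*s - 54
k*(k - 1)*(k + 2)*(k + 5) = k^4 + 6*k^3 + 3*k^2 - 10*k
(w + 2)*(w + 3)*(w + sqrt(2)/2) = w^3 + sqrt(2)*w^2/2 + 5*w^2 + 5*sqrt(2)*w/2 + 6*w + 3*sqrt(2)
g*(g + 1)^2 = g^3 + 2*g^2 + g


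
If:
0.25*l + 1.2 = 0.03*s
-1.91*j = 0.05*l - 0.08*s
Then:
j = 0.0387434554973822*s + 0.12565445026178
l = 0.12*s - 4.8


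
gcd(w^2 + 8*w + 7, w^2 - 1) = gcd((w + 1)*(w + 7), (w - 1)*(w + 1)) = w + 1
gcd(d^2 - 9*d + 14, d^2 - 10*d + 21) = d - 7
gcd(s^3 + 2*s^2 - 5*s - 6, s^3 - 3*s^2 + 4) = s^2 - s - 2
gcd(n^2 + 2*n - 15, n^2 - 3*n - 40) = n + 5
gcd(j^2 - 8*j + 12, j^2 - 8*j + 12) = j^2 - 8*j + 12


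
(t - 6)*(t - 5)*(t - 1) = t^3 - 12*t^2 + 41*t - 30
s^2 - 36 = (s - 6)*(s + 6)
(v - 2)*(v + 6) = v^2 + 4*v - 12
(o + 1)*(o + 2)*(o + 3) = o^3 + 6*o^2 + 11*o + 6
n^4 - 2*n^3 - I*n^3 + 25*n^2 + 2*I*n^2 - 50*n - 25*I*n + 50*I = (n - 2)*(n - 5*I)*(n - I)*(n + 5*I)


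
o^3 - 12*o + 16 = (o - 2)^2*(o + 4)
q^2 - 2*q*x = q*(q - 2*x)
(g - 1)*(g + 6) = g^2 + 5*g - 6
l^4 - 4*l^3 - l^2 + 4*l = l*(l - 4)*(l - 1)*(l + 1)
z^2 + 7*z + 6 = (z + 1)*(z + 6)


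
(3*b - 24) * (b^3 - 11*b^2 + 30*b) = 3*b^4 - 57*b^3 + 354*b^2 - 720*b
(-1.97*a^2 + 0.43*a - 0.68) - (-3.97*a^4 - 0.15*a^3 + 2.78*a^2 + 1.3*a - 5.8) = 3.97*a^4 + 0.15*a^3 - 4.75*a^2 - 0.87*a + 5.12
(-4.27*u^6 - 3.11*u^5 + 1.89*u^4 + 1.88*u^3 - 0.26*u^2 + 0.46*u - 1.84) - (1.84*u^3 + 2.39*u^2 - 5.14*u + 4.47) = -4.27*u^6 - 3.11*u^5 + 1.89*u^4 + 0.0399999999999998*u^3 - 2.65*u^2 + 5.6*u - 6.31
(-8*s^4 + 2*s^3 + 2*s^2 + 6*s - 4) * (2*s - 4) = -16*s^5 + 36*s^4 - 4*s^3 + 4*s^2 - 32*s + 16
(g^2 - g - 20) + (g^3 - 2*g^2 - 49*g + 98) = g^3 - g^2 - 50*g + 78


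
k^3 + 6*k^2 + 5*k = k*(k + 1)*(k + 5)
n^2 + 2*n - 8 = (n - 2)*(n + 4)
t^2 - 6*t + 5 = (t - 5)*(t - 1)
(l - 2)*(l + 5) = l^2 + 3*l - 10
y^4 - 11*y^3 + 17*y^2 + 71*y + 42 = (y - 7)*(y - 6)*(y + 1)^2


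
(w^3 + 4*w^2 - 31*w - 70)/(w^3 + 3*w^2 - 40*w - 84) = (w - 5)/(w - 6)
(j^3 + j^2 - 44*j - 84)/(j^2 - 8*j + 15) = (j^3 + j^2 - 44*j - 84)/(j^2 - 8*j + 15)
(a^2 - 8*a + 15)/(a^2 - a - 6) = (a - 5)/(a + 2)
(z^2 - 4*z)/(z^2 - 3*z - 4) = z/(z + 1)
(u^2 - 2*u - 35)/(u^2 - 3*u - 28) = (u + 5)/(u + 4)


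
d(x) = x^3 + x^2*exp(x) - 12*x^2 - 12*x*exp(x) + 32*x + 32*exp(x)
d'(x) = x^2*exp(x) + 3*x^2 - 10*x*exp(x) - 24*x + 20*exp(x) + 32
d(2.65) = 121.37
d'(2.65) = -3.14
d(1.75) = 105.53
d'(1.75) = 31.20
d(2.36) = 119.79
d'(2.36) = 12.93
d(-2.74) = -193.67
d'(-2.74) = 123.83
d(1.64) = 101.99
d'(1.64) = 33.13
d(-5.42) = -684.62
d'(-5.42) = 250.67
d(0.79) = 69.28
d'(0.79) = 42.95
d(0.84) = 71.41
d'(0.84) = 42.46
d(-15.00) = -6555.00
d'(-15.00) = 1067.00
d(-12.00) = -3840.00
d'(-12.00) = 752.00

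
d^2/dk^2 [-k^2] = -2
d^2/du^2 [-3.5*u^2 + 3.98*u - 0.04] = -7.00000000000000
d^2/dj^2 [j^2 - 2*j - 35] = 2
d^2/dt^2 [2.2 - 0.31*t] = 0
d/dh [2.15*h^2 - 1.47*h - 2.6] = 4.3*h - 1.47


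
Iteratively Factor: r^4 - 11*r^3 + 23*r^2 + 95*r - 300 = (r - 5)*(r^3 - 6*r^2 - 7*r + 60) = (r - 5)*(r - 4)*(r^2 - 2*r - 15) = (r - 5)*(r - 4)*(r + 3)*(r - 5)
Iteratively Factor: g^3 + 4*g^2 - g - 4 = (g + 4)*(g^2 - 1) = (g - 1)*(g + 4)*(g + 1)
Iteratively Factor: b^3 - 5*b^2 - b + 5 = (b - 1)*(b^2 - 4*b - 5) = (b - 5)*(b - 1)*(b + 1)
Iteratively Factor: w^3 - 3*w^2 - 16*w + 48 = (w - 4)*(w^2 + w - 12) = (w - 4)*(w + 4)*(w - 3)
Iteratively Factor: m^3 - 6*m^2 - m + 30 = (m - 5)*(m^2 - m - 6) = (m - 5)*(m - 3)*(m + 2)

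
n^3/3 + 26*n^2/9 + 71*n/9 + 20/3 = (n/3 + 1)*(n + 5/3)*(n + 4)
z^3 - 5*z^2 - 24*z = z*(z - 8)*(z + 3)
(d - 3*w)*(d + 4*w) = d^2 + d*w - 12*w^2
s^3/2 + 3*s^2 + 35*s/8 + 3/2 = (s/2 + 1/4)*(s + 3/2)*(s + 4)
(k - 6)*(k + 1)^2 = k^3 - 4*k^2 - 11*k - 6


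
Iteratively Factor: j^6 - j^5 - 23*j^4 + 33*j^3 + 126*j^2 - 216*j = (j - 3)*(j^5 + 2*j^4 - 17*j^3 - 18*j^2 + 72*j) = (j - 3)*(j + 4)*(j^4 - 2*j^3 - 9*j^2 + 18*j) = j*(j - 3)*(j + 4)*(j^3 - 2*j^2 - 9*j + 18) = j*(j - 3)*(j - 2)*(j + 4)*(j^2 - 9) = j*(j - 3)*(j - 2)*(j + 3)*(j + 4)*(j - 3)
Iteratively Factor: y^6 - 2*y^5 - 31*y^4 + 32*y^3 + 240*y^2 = (y - 4)*(y^5 + 2*y^4 - 23*y^3 - 60*y^2) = y*(y - 4)*(y^4 + 2*y^3 - 23*y^2 - 60*y) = y*(y - 5)*(y - 4)*(y^3 + 7*y^2 + 12*y) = y*(y - 5)*(y - 4)*(y + 4)*(y^2 + 3*y) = y^2*(y - 5)*(y - 4)*(y + 4)*(y + 3)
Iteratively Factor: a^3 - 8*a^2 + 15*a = (a - 5)*(a^2 - 3*a) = a*(a - 5)*(a - 3)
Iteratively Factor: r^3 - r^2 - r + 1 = (r - 1)*(r^2 - 1) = (r - 1)*(r + 1)*(r - 1)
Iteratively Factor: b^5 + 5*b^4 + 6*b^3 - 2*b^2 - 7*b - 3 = (b + 1)*(b^4 + 4*b^3 + 2*b^2 - 4*b - 3) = (b + 1)^2*(b^3 + 3*b^2 - b - 3) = (b + 1)^2*(b + 3)*(b^2 - 1) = (b - 1)*(b + 1)^2*(b + 3)*(b + 1)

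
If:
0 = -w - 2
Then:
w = -2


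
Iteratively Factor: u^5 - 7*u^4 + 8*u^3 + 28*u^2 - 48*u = (u + 2)*(u^4 - 9*u^3 + 26*u^2 - 24*u) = u*(u + 2)*(u^3 - 9*u^2 + 26*u - 24) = u*(u - 3)*(u + 2)*(u^2 - 6*u + 8) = u*(u - 3)*(u - 2)*(u + 2)*(u - 4)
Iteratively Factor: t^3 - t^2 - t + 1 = (t - 1)*(t^2 - 1) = (t - 1)*(t + 1)*(t - 1)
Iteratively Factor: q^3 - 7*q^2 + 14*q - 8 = (q - 1)*(q^2 - 6*q + 8) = (q - 4)*(q - 1)*(q - 2)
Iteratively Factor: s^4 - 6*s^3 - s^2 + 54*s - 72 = (s - 2)*(s^3 - 4*s^2 - 9*s + 36) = (s - 2)*(s + 3)*(s^2 - 7*s + 12) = (s - 3)*(s - 2)*(s + 3)*(s - 4)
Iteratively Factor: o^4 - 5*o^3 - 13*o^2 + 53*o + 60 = (o - 5)*(o^3 - 13*o - 12) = (o - 5)*(o + 1)*(o^2 - o - 12) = (o - 5)*(o - 4)*(o + 1)*(o + 3)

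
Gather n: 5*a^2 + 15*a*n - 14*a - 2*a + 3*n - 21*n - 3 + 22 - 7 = 5*a^2 - 16*a + n*(15*a - 18) + 12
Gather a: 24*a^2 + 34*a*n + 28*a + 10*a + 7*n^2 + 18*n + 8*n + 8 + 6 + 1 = 24*a^2 + a*(34*n + 38) + 7*n^2 + 26*n + 15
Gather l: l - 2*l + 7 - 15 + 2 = -l - 6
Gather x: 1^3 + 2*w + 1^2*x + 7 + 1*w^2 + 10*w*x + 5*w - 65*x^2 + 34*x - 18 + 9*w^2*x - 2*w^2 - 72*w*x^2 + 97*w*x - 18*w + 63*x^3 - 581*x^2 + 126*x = -w^2 - 11*w + 63*x^3 + x^2*(-72*w - 646) + x*(9*w^2 + 107*w + 161) - 10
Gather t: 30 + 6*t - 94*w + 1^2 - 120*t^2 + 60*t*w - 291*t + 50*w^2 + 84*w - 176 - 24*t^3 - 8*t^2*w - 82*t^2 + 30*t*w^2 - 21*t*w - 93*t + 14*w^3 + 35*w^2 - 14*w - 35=-24*t^3 + t^2*(-8*w - 202) + t*(30*w^2 + 39*w - 378) + 14*w^3 + 85*w^2 - 24*w - 180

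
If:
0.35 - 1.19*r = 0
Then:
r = 0.29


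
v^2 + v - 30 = (v - 5)*(v + 6)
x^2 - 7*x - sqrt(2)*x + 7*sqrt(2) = (x - 7)*(x - sqrt(2))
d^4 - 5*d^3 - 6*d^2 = d^2*(d - 6)*(d + 1)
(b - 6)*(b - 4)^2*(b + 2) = b^4 - 12*b^3 + 36*b^2 + 32*b - 192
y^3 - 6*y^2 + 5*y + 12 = (y - 4)*(y - 3)*(y + 1)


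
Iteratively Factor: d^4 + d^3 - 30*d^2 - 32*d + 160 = (d - 2)*(d^3 + 3*d^2 - 24*d - 80) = (d - 2)*(d + 4)*(d^2 - d - 20) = (d - 5)*(d - 2)*(d + 4)*(d + 4)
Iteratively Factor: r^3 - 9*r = (r - 3)*(r^2 + 3*r) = (r - 3)*(r + 3)*(r)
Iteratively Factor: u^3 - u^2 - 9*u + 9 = (u - 1)*(u^2 - 9) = (u - 3)*(u - 1)*(u + 3)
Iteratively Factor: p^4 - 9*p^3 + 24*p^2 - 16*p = (p - 4)*(p^3 - 5*p^2 + 4*p) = (p - 4)^2*(p^2 - p) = p*(p - 4)^2*(p - 1)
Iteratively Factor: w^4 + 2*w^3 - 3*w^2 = (w + 3)*(w^3 - w^2) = (w - 1)*(w + 3)*(w^2) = w*(w - 1)*(w + 3)*(w)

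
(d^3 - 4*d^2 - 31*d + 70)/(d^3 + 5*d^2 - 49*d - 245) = (d - 2)/(d + 7)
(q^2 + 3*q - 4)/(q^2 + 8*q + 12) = (q^2 + 3*q - 4)/(q^2 + 8*q + 12)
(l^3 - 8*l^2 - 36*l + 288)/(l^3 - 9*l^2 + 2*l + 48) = (l^2 - 36)/(l^2 - l - 6)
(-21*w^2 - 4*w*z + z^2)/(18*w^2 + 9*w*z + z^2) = (-7*w + z)/(6*w + z)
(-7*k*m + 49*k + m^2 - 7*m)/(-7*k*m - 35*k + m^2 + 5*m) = (m - 7)/(m + 5)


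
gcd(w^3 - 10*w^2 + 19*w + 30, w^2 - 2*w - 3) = w + 1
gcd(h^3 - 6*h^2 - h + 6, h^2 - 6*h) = h - 6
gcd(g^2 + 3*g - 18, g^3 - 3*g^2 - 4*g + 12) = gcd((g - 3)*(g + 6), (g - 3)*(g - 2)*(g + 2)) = g - 3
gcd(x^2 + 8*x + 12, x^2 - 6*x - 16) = x + 2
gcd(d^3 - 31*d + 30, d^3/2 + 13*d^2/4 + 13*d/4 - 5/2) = 1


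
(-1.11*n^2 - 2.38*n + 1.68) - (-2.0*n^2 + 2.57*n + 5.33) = 0.89*n^2 - 4.95*n - 3.65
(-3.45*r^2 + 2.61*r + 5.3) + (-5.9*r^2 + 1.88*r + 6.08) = -9.35*r^2 + 4.49*r + 11.38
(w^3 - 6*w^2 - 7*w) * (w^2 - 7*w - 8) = w^5 - 13*w^4 + 27*w^3 + 97*w^2 + 56*w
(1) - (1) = 0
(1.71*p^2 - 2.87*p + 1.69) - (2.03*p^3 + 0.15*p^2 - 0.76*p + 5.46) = -2.03*p^3 + 1.56*p^2 - 2.11*p - 3.77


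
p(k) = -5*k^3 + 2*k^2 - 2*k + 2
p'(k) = -15*k^2 + 4*k - 2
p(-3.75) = 301.30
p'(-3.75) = -227.94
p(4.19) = -339.07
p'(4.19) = -248.58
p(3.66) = -223.67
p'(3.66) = -188.29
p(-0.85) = 8.22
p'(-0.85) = -16.24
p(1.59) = -16.22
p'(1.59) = -33.56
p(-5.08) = 719.26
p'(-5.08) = -409.42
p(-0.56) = 4.63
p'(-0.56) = -8.94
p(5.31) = -700.83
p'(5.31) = -403.70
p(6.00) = -1018.00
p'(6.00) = -518.00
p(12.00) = -8374.00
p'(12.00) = -2114.00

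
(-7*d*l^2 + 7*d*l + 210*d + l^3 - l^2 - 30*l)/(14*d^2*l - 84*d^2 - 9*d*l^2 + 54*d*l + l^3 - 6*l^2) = (-l - 5)/(2*d - l)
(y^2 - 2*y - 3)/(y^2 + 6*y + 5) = (y - 3)/(y + 5)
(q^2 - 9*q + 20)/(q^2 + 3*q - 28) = (q - 5)/(q + 7)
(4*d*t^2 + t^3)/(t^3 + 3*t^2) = (4*d + t)/(t + 3)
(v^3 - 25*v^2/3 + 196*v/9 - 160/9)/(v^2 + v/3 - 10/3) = (3*v^2 - 20*v + 32)/(3*(v + 2))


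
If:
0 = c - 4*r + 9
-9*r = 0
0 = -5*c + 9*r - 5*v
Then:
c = -9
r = 0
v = 9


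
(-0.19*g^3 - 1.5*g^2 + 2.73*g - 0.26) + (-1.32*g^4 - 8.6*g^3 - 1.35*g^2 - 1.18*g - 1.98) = -1.32*g^4 - 8.79*g^3 - 2.85*g^2 + 1.55*g - 2.24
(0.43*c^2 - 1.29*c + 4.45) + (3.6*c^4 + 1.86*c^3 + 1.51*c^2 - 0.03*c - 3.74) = 3.6*c^4 + 1.86*c^3 + 1.94*c^2 - 1.32*c + 0.71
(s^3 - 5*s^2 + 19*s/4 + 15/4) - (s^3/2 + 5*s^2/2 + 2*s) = s^3/2 - 15*s^2/2 + 11*s/4 + 15/4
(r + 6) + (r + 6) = 2*r + 12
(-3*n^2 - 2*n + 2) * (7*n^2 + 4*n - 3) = -21*n^4 - 26*n^3 + 15*n^2 + 14*n - 6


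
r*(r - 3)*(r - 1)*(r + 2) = r^4 - 2*r^3 - 5*r^2 + 6*r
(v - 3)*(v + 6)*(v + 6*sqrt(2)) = v^3 + 3*v^2 + 6*sqrt(2)*v^2 - 18*v + 18*sqrt(2)*v - 108*sqrt(2)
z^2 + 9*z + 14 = (z + 2)*(z + 7)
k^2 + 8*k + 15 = (k + 3)*(k + 5)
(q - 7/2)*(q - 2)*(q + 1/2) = q^3 - 5*q^2 + 17*q/4 + 7/2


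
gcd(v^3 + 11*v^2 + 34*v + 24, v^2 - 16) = v + 4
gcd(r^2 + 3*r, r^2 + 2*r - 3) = r + 3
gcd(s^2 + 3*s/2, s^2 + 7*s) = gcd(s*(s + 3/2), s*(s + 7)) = s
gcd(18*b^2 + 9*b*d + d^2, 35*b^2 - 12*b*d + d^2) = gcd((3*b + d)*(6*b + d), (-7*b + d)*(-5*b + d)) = 1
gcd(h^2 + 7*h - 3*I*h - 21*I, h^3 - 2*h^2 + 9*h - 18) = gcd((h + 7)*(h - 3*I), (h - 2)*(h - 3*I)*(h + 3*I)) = h - 3*I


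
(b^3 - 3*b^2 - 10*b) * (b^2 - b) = b^5 - 4*b^4 - 7*b^3 + 10*b^2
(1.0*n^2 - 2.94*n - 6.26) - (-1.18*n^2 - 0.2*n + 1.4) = 2.18*n^2 - 2.74*n - 7.66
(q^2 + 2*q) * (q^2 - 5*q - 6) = q^4 - 3*q^3 - 16*q^2 - 12*q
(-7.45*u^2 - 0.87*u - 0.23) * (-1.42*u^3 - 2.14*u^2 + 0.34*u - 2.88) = 10.579*u^5 + 17.1784*u^4 - 0.3446*u^3 + 21.6524*u^2 + 2.4274*u + 0.6624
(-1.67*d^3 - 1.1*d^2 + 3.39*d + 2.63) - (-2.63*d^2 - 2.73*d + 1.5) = -1.67*d^3 + 1.53*d^2 + 6.12*d + 1.13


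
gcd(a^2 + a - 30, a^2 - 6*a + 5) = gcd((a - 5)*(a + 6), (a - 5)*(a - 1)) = a - 5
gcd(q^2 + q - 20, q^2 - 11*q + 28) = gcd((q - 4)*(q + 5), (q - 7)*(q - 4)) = q - 4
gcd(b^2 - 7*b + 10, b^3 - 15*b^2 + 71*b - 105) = b - 5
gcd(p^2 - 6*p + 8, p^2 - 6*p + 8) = p^2 - 6*p + 8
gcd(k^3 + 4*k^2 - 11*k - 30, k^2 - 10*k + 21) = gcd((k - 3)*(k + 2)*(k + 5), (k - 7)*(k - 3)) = k - 3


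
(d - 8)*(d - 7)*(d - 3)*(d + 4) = d^4 - 14*d^3 + 29*d^2 + 236*d - 672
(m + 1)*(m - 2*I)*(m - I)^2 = m^4 + m^3 - 4*I*m^3 - 5*m^2 - 4*I*m^2 - 5*m + 2*I*m + 2*I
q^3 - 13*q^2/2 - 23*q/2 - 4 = (q - 8)*(q + 1/2)*(q + 1)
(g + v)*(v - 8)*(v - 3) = g*v^2 - 11*g*v + 24*g + v^3 - 11*v^2 + 24*v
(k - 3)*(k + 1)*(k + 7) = k^3 + 5*k^2 - 17*k - 21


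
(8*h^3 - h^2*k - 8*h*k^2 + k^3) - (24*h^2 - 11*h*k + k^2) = 8*h^3 - h^2*k - 24*h^2 - 8*h*k^2 + 11*h*k + k^3 - k^2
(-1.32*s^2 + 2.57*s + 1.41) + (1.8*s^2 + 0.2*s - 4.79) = 0.48*s^2 + 2.77*s - 3.38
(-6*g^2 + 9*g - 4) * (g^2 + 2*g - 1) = -6*g^4 - 3*g^3 + 20*g^2 - 17*g + 4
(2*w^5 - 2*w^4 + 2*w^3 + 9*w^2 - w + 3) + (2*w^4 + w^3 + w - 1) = 2*w^5 + 3*w^3 + 9*w^2 + 2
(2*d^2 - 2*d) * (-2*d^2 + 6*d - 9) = -4*d^4 + 16*d^3 - 30*d^2 + 18*d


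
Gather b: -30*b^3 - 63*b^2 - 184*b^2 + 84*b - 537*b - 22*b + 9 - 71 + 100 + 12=-30*b^3 - 247*b^2 - 475*b + 50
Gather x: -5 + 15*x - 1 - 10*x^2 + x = -10*x^2 + 16*x - 6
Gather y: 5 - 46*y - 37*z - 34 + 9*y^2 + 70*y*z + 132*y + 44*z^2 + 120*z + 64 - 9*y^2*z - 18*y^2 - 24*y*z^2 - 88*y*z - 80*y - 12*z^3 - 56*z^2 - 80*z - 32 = y^2*(-9*z - 9) + y*(-24*z^2 - 18*z + 6) - 12*z^3 - 12*z^2 + 3*z + 3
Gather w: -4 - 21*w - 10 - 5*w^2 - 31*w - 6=-5*w^2 - 52*w - 20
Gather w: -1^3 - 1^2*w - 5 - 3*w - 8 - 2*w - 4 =-6*w - 18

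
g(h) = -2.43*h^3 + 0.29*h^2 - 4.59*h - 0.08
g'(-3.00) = -71.94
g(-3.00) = 81.91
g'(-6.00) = -270.51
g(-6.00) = 562.78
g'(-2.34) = -45.86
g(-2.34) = 43.38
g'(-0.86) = -10.48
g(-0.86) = 5.63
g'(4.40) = -143.17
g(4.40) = -221.66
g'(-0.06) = -4.65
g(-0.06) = 0.20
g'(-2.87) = -66.30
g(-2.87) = 72.93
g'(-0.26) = -5.23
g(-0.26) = 1.18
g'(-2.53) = -52.72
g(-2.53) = 52.74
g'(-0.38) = -5.86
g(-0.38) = 1.84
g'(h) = -7.29*h^2 + 0.58*h - 4.59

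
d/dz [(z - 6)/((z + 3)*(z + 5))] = (-z^2 + 12*z + 63)/(z^4 + 16*z^3 + 94*z^2 + 240*z + 225)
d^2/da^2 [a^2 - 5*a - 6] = 2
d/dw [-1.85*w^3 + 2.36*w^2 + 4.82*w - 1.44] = -5.55*w^2 + 4.72*w + 4.82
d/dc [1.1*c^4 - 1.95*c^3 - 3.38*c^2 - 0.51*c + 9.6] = 4.4*c^3 - 5.85*c^2 - 6.76*c - 0.51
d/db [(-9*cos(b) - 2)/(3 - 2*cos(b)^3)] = 3*(12*cos(b)^3 + 4*cos(b)^2 + 9)*sin(b)/(4*cos(b)^6 - 12*cos(b)^3 + 9)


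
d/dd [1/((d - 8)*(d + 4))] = 2*(2 - d)/(d^4 - 8*d^3 - 48*d^2 + 256*d + 1024)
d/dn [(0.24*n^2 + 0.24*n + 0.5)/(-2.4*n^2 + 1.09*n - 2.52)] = (0.8376*n^2 + 1.1904*n - 1.1498)/(5.76*n^4 - 5.232*n^3 + 13.2841*n^2 - 5.4936*n + 6.3504)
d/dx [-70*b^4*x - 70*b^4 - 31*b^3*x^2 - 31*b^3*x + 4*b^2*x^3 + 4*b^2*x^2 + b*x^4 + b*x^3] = b*(-70*b^3 - 62*b^2*x - 31*b^2 + 12*b*x^2 + 8*b*x + 4*x^3 + 3*x^2)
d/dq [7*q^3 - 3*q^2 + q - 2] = 21*q^2 - 6*q + 1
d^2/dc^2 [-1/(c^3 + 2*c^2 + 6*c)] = 2*(c*(3*c + 2)*(c^2 + 2*c + 6) - (3*c^2 + 4*c + 6)^2)/(c^3*(c^2 + 2*c + 6)^3)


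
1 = 1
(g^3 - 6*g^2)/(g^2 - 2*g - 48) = g^2*(6 - g)/(-g^2 + 2*g + 48)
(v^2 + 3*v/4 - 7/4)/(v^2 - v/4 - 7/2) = (v - 1)/(v - 2)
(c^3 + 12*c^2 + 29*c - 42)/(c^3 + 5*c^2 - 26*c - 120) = (c^2 + 6*c - 7)/(c^2 - c - 20)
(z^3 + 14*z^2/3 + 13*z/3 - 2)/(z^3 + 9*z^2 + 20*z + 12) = (z^2 + 8*z/3 - 1)/(z^2 + 7*z + 6)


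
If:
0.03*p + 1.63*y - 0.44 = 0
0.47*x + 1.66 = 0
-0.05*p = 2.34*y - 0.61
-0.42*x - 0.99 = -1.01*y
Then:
No Solution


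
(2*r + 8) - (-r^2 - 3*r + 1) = r^2 + 5*r + 7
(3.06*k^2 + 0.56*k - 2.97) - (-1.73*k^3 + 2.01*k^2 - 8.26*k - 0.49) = 1.73*k^3 + 1.05*k^2 + 8.82*k - 2.48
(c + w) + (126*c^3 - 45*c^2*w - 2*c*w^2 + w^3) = 126*c^3 - 45*c^2*w - 2*c*w^2 + c + w^3 + w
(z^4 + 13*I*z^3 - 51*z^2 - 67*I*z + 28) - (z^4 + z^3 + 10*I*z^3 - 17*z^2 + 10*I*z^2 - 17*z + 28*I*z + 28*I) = -z^3 + 3*I*z^3 - 34*z^2 - 10*I*z^2 + 17*z - 95*I*z + 28 - 28*I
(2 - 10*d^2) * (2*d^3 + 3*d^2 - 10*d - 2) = -20*d^5 - 30*d^4 + 104*d^3 + 26*d^2 - 20*d - 4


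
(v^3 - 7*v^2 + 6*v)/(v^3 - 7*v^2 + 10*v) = (v^2 - 7*v + 6)/(v^2 - 7*v + 10)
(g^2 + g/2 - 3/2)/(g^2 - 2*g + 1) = (g + 3/2)/(g - 1)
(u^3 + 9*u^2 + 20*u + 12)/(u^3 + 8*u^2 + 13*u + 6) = (u + 2)/(u + 1)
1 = 1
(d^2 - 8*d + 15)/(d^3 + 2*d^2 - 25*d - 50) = (d - 3)/(d^2 + 7*d + 10)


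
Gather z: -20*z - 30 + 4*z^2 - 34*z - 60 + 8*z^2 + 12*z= 12*z^2 - 42*z - 90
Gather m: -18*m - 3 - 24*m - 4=-42*m - 7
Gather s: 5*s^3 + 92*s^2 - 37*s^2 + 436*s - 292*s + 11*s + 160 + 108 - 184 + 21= 5*s^3 + 55*s^2 + 155*s + 105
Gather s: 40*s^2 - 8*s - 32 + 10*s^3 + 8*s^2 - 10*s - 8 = 10*s^3 + 48*s^2 - 18*s - 40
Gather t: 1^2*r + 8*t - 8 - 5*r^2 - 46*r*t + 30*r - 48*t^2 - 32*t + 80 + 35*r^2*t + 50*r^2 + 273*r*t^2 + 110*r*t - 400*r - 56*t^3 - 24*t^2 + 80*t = 45*r^2 - 369*r - 56*t^3 + t^2*(273*r - 72) + t*(35*r^2 + 64*r + 56) + 72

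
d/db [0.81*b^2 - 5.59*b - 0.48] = 1.62*b - 5.59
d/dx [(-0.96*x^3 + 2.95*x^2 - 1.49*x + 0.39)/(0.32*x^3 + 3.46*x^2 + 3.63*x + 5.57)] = (-4.2656*x^4 - 6.016*x^3 - 0.552099999999998*x^2 + 30.1642*x - 9.715)/(0.1024*x^6 + 2.2144*x^5 + 14.2948*x^4 + 28.6844*x^3 + 51.7213*x^2 + 40.4382*x + 31.0249)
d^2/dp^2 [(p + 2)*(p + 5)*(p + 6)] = 6*p + 26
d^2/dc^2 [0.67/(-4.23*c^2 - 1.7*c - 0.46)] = (23.976486*c^2 + 9.63594*c - 0.67*(8.46*c + 1.7)*(16.92*c + 3.4) + 2.607372)/(4.23*c^2 + 1.7*c + 0.46)^3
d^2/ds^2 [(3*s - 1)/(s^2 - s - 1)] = 2*(3*s^3 - 3*s^2 + 12*s - 5)/(s^6 - 3*s^5 + 5*s^3 - 3*s - 1)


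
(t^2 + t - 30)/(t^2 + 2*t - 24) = (t - 5)/(t - 4)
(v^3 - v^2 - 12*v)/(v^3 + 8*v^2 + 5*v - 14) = v*(v^2 - v - 12)/(v^3 + 8*v^2 + 5*v - 14)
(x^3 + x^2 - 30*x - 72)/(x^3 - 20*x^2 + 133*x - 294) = (x^2 + 7*x + 12)/(x^2 - 14*x + 49)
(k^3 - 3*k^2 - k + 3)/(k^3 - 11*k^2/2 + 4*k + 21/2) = 2*(k - 1)/(2*k - 7)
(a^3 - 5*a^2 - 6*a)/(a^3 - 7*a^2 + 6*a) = (a + 1)/(a - 1)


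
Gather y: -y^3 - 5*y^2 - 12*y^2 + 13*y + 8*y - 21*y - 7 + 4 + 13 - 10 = -y^3 - 17*y^2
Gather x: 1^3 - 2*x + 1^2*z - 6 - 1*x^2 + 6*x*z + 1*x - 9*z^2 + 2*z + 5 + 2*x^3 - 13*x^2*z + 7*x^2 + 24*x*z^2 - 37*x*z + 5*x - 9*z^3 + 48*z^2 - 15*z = 2*x^3 + x^2*(6 - 13*z) + x*(24*z^2 - 31*z + 4) - 9*z^3 + 39*z^2 - 12*z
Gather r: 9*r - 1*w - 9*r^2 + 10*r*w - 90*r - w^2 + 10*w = -9*r^2 + r*(10*w - 81) - w^2 + 9*w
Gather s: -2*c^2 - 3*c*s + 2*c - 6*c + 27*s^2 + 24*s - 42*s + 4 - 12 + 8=-2*c^2 - 4*c + 27*s^2 + s*(-3*c - 18)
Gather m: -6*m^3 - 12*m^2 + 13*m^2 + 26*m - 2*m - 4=-6*m^3 + m^2 + 24*m - 4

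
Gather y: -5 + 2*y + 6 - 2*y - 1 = 0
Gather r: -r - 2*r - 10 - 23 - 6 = -3*r - 39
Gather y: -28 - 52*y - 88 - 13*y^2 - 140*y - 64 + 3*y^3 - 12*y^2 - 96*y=3*y^3 - 25*y^2 - 288*y - 180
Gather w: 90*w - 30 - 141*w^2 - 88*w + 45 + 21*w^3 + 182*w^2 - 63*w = 21*w^3 + 41*w^2 - 61*w + 15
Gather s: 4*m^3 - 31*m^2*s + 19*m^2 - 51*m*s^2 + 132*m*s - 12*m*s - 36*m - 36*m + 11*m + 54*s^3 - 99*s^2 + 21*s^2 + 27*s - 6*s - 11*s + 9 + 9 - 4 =4*m^3 + 19*m^2 - 61*m + 54*s^3 + s^2*(-51*m - 78) + s*(-31*m^2 + 120*m + 10) + 14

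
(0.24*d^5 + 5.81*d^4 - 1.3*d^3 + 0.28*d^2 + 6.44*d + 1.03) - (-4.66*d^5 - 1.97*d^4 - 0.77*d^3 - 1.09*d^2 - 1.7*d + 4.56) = 4.9*d^5 + 7.78*d^4 - 0.53*d^3 + 1.37*d^2 + 8.14*d - 3.53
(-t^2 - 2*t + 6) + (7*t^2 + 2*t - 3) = 6*t^2 + 3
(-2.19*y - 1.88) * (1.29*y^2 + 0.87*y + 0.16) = -2.8251*y^3 - 4.3305*y^2 - 1.986*y - 0.3008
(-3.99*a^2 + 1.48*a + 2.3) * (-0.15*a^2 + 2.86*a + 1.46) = 0.5985*a^4 - 11.6334*a^3 - 1.9376*a^2 + 8.7388*a + 3.358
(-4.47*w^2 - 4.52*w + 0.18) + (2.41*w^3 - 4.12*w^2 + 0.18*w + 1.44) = 2.41*w^3 - 8.59*w^2 - 4.34*w + 1.62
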